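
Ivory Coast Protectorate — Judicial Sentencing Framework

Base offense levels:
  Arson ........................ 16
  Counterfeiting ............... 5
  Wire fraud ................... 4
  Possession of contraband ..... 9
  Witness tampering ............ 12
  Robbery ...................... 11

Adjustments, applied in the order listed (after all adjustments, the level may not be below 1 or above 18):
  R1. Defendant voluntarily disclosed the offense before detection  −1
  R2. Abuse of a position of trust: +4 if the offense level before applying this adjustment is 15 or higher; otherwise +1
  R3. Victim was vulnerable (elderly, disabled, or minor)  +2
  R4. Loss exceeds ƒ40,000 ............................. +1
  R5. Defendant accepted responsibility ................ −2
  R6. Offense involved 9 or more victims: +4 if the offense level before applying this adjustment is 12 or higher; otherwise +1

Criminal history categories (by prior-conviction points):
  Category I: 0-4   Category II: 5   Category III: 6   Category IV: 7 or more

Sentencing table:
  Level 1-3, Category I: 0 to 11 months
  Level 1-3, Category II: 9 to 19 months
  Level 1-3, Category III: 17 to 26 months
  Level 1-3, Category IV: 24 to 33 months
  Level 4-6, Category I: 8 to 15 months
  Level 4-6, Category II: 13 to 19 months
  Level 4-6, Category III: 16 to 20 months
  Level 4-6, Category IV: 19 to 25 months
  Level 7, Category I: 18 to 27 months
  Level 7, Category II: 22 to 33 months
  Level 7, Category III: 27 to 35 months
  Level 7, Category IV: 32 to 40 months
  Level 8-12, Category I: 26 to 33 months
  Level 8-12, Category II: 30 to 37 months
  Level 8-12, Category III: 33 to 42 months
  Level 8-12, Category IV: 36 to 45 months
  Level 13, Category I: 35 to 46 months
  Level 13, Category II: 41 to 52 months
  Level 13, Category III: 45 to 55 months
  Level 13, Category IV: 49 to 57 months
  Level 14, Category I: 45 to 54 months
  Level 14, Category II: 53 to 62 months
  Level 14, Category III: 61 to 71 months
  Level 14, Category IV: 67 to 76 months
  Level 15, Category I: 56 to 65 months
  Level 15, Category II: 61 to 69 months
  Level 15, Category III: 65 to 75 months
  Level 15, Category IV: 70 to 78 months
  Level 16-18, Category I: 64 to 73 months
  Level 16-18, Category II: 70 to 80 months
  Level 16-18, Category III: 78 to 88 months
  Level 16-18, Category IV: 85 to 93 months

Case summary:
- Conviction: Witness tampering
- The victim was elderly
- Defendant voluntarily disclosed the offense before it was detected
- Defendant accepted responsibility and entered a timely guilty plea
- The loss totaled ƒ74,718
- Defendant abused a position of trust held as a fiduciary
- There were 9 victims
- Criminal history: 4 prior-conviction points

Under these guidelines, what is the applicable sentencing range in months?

Base offense level for witness tampering: 12.
R1 applies: 12 − 1 = 11.
R2 applies (level before this adjustment is 11 < 15, so +1): 11 + 1 = 12.
R3 applies: 12 + 2 = 14.
R4 applies: 14 + 1 = 15.
R5 applies: 15 − 2 = 13.
R6 applies (level before this adjustment is 13 ≥ 12, so +4): 13 + 4 = 17.
Final offense level: 17.
Criminal history: 4 prior points → Category I (0-4).
Level 17 falls in the 16-18 band.
Grid: Level 16-18 × Category I = 64-73 months.

64-73 months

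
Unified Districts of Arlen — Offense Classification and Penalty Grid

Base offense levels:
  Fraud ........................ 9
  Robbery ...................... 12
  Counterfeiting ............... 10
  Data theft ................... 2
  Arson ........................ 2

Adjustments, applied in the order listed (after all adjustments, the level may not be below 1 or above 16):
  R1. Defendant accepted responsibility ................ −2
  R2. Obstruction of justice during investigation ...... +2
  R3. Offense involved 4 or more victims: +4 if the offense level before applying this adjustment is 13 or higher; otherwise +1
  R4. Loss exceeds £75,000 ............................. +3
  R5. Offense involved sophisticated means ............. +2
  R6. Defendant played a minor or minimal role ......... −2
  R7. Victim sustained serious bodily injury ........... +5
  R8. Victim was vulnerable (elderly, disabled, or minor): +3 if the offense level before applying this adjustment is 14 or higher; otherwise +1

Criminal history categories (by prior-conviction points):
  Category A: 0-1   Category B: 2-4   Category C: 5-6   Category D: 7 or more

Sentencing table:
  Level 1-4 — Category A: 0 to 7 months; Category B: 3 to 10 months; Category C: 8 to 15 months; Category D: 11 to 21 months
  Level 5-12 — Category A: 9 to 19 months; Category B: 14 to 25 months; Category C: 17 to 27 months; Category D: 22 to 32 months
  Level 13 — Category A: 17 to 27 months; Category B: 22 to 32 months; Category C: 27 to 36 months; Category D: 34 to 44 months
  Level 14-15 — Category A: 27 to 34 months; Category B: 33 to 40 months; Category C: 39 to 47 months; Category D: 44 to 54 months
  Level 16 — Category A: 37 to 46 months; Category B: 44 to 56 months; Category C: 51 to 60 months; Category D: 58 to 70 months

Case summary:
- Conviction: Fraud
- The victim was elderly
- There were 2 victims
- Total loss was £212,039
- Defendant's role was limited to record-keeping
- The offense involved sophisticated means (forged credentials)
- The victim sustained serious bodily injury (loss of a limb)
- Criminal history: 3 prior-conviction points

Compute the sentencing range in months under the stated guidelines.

44-56 months

Base offense level for fraud: 9.
R2 does not apply.
R3 does not apply.
R4 applies: 9 + 3 = 12.
R5 applies: 12 + 2 = 14.
R6 applies: 14 − 2 = 12.
R7 applies: 12 + 5 = 17.
R8 applies (level before this adjustment is 17 ≥ 14, so +3): 17 + 3 = 20.
Level 20 exceeds the maximum of 16; capped at 16.
Final offense level: 16.
Criminal history: 3 prior points → Category B (2-4).
Level 16 falls in the 16 band.
Grid: Level 16 × Category B = 44-56 months.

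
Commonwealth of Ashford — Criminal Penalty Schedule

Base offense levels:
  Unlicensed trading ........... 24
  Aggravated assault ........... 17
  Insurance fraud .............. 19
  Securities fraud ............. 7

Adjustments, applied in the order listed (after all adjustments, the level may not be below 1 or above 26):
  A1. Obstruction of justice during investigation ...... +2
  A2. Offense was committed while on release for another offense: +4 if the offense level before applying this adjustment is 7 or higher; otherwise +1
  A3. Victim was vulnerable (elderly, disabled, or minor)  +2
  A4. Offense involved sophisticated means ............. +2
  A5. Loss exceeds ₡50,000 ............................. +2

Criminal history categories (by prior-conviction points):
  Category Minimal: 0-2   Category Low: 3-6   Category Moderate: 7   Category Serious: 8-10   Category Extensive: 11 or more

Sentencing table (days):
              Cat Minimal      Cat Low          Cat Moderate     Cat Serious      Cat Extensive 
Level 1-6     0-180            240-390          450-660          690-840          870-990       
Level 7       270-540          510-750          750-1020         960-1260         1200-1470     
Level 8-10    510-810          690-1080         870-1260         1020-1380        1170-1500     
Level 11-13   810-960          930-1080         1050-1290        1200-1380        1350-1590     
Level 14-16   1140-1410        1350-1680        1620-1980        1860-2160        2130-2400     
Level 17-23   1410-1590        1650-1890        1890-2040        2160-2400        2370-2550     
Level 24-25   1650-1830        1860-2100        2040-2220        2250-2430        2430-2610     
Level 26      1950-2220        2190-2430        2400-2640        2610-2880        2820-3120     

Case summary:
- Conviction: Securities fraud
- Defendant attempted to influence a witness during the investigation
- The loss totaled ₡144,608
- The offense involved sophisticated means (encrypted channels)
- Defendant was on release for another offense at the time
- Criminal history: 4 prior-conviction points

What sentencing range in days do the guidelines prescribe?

1650-1890 days

Base offense level for securities fraud: 7.
A1 applies: 7 + 2 = 9.
A2 applies (level before this adjustment is 9 ≥ 7, so +4): 9 + 4 = 13.
A4 applies: 13 + 2 = 15.
A5 applies: 15 + 2 = 17.
Final offense level: 17.
Criminal history: 4 prior points → Category Low (3-6).
Level 17 falls in the 17-23 band.
Grid: Level 17-23 × Category Low = 1650-1890 days.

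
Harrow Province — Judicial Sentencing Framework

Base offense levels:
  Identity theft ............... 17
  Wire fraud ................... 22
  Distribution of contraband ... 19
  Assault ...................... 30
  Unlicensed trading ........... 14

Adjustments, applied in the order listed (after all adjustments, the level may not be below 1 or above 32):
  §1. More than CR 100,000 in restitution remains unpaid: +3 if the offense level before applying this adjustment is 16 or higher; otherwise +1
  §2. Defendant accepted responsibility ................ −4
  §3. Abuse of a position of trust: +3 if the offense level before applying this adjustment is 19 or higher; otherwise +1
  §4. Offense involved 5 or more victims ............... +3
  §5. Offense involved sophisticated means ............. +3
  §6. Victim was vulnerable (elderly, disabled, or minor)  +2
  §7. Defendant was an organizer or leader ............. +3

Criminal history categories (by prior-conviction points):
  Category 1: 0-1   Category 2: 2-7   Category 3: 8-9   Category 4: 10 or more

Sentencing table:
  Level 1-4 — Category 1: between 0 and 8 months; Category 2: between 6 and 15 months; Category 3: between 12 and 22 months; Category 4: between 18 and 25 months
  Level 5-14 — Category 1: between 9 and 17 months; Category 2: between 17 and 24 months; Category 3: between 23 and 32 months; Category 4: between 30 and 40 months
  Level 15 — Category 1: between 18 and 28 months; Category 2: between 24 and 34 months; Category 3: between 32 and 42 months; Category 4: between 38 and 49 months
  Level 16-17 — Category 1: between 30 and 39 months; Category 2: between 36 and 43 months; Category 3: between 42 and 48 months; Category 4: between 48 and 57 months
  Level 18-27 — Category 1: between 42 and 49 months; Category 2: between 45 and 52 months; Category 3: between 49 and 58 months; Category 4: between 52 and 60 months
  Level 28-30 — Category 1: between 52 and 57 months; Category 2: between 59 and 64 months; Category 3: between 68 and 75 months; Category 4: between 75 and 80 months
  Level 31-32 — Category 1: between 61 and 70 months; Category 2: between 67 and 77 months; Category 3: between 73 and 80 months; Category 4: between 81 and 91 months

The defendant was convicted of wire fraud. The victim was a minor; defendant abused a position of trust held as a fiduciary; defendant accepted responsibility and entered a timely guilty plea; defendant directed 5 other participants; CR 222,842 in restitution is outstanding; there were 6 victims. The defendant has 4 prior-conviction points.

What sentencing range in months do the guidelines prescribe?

Base offense level for wire fraud: 22.
§1 applies (level before this adjustment is 22 ≥ 16, so +3): 22 + 3 = 25.
§2 applies: 25 − 4 = 21.
§3 applies (level before this adjustment is 21 ≥ 19, so +3): 21 + 3 = 24.
§4 applies: 24 + 3 = 27.
§5 does not apply.
§6 applies: 27 + 2 = 29.
§7 applies: 29 + 3 = 32.
Final offense level: 32.
Criminal history: 4 prior points → Category 2 (2-7).
Level 32 falls in the 31-32 band.
Grid: Level 31-32 × Category 2 = 67-77 months.

67-77 months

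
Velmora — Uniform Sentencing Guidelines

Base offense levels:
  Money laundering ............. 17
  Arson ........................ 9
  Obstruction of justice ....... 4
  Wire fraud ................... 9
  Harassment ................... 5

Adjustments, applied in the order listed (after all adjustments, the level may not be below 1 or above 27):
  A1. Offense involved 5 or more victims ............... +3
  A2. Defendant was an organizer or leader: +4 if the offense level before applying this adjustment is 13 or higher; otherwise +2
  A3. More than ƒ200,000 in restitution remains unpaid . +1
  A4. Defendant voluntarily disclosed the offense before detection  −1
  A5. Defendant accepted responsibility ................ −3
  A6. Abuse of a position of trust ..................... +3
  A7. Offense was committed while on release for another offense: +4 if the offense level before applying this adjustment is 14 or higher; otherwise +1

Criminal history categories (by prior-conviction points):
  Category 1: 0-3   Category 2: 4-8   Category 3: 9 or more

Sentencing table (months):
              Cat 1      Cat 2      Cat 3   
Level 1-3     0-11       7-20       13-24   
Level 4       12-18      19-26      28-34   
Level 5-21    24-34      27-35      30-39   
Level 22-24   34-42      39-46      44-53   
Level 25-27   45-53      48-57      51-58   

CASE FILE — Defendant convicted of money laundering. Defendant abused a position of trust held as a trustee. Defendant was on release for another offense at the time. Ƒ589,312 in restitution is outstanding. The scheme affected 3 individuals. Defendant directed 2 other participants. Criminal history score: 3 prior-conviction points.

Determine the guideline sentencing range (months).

45-53 months

Base offense level for money laundering: 17.
A1 does not apply.
A2 applies (level before this adjustment is 17 ≥ 13, so +4): 17 + 4 = 21.
A3 applies: 21 + 1 = 22.
A4 does not apply.
A6 applies: 22 + 3 = 25.
A7 applies (level before this adjustment is 25 ≥ 14, so +4): 25 + 4 = 29.
Level 29 exceeds the maximum of 27; capped at 27.
Final offense level: 27.
Criminal history: 3 prior points → Category 1 (0-3).
Level 27 falls in the 25-27 band.
Grid: Level 25-27 × Category 1 = 45-53 months.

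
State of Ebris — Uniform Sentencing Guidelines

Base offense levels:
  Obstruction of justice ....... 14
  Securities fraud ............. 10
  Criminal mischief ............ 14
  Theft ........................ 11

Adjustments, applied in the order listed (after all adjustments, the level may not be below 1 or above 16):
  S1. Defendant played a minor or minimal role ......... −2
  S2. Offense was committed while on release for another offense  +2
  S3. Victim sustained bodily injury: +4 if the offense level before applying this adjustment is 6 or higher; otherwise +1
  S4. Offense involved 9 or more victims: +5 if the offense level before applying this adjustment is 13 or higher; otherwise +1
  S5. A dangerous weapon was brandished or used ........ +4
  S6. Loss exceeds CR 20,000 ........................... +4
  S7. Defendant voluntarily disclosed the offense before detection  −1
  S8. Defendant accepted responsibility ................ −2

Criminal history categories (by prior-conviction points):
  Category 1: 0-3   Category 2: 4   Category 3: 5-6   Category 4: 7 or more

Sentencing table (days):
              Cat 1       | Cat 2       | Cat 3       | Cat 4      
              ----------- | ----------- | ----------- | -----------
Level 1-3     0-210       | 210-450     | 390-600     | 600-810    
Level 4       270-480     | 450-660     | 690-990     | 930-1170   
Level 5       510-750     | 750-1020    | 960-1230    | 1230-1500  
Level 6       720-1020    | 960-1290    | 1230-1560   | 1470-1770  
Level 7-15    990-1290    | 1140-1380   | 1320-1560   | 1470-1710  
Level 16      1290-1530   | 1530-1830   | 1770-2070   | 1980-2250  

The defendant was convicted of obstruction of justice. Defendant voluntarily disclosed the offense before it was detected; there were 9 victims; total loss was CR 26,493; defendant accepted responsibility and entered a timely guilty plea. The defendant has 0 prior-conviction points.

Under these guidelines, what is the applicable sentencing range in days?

1290-1530 days

Base offense level for obstruction of justice: 14.
S1 does not apply.
S2 does not apply.
S4 applies (level before this adjustment is 14 ≥ 13, so +5): 14 + 5 = 19.
S5 does not apply.
S6 applies: 19 + 4 = 23.
S7 applies: 23 − 1 = 22.
S8 applies: 22 − 2 = 20.
Level 20 exceeds the maximum of 16; capped at 16.
Final offense level: 16.
Criminal history: 0 prior points → Category 1 (0-3).
Level 16 falls in the 16 band.
Grid: Level 16 × Category 1 = 1290-1530 days.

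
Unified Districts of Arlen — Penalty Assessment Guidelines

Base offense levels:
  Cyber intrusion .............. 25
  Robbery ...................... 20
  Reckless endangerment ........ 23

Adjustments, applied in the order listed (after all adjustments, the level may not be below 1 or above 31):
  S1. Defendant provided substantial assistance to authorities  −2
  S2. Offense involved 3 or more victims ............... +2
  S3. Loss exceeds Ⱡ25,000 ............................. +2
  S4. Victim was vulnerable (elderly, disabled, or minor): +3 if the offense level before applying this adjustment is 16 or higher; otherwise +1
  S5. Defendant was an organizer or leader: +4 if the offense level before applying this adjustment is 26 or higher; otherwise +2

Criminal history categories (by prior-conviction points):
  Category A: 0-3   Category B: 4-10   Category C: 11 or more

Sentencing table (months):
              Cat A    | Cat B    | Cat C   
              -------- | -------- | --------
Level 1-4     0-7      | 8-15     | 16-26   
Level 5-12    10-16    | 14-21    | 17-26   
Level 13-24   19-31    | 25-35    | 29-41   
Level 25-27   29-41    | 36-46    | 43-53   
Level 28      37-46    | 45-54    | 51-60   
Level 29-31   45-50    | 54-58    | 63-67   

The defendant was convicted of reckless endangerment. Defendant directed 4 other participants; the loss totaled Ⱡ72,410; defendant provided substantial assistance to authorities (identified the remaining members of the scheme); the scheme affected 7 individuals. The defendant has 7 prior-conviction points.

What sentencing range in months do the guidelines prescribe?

36-46 months

Base offense level for reckless endangerment: 23.
S1 applies: 23 − 2 = 21.
S2 applies: 21 + 2 = 23.
S3 applies: 23 + 2 = 25.
S5 applies (level before this adjustment is 25 < 26, so +2): 25 + 2 = 27.
Final offense level: 27.
Criminal history: 7 prior points → Category B (4-10).
Level 27 falls in the 25-27 band.
Grid: Level 25-27 × Category B = 36-46 months.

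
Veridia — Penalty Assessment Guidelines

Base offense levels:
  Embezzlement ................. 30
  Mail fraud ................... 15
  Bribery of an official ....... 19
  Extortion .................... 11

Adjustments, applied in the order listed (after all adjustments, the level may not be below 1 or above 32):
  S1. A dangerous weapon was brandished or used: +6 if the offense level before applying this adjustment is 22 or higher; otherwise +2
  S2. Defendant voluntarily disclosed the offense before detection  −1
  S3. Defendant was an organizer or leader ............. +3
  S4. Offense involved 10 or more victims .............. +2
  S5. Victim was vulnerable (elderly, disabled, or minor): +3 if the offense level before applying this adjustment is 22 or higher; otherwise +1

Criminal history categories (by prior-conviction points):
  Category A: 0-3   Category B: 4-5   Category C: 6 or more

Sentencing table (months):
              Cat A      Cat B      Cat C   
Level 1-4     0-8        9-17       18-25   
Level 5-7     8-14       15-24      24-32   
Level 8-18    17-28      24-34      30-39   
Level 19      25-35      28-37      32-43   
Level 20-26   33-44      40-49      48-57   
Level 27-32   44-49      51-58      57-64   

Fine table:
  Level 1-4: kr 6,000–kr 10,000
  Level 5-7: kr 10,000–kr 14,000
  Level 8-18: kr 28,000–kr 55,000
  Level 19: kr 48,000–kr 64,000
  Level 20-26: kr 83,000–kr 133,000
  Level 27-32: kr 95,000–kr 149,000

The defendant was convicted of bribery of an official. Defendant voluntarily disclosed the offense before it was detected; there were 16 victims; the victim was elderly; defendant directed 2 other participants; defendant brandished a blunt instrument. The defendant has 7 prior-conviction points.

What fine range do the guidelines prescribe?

kr 95,000–kr 149,000

Base offense level for bribery of an official: 19.
S1 applies (level before this adjustment is 19 < 22, so +2): 19 + 2 = 21.
S2 applies: 21 − 1 = 20.
S3 applies: 20 + 3 = 23.
S4 applies: 23 + 2 = 25.
S5 applies (level before this adjustment is 25 ≥ 22, so +3): 25 + 3 = 28.
Final offense level: 28.
Level 28 falls in the 27-32 band.
Fine table: Level 27-32 → kr 95,000–kr 149,000.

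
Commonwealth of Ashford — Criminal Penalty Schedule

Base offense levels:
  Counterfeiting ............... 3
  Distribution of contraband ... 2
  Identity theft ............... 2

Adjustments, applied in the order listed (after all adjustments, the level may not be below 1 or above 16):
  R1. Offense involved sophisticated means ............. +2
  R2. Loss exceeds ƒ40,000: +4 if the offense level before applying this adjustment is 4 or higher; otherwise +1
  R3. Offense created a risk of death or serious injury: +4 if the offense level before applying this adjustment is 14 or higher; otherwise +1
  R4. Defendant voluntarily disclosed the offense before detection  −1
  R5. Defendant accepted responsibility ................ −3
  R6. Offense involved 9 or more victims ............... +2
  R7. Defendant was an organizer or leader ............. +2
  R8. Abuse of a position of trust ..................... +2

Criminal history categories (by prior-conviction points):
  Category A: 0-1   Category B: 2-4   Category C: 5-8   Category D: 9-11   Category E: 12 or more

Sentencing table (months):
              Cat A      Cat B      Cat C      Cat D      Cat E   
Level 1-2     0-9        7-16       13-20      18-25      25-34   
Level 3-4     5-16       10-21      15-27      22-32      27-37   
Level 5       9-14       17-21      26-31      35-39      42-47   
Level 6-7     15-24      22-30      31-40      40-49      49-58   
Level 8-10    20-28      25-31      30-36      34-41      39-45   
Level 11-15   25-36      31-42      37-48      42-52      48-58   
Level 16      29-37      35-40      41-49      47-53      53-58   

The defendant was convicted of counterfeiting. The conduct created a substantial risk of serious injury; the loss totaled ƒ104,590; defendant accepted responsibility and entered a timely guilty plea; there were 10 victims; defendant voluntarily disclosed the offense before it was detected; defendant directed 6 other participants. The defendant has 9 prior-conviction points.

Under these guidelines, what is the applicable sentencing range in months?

35-39 months

Base offense level for counterfeiting: 3.
R2 applies (level before this adjustment is 3 < 4, so +1): 3 + 1 = 4.
R3 applies (level before this adjustment is 4 < 14, so +1): 4 + 1 = 5.
R4 applies: 5 − 1 = 4.
R5 applies: 4 − 3 = 1.
R6 applies: 1 + 2 = 3.
R7 applies: 3 + 2 = 5.
R8 does not apply.
Final offense level: 5.
Criminal history: 9 prior points → Category D (9-11).
Level 5 falls in the 5 band.
Grid: Level 5 × Category D = 35-39 months.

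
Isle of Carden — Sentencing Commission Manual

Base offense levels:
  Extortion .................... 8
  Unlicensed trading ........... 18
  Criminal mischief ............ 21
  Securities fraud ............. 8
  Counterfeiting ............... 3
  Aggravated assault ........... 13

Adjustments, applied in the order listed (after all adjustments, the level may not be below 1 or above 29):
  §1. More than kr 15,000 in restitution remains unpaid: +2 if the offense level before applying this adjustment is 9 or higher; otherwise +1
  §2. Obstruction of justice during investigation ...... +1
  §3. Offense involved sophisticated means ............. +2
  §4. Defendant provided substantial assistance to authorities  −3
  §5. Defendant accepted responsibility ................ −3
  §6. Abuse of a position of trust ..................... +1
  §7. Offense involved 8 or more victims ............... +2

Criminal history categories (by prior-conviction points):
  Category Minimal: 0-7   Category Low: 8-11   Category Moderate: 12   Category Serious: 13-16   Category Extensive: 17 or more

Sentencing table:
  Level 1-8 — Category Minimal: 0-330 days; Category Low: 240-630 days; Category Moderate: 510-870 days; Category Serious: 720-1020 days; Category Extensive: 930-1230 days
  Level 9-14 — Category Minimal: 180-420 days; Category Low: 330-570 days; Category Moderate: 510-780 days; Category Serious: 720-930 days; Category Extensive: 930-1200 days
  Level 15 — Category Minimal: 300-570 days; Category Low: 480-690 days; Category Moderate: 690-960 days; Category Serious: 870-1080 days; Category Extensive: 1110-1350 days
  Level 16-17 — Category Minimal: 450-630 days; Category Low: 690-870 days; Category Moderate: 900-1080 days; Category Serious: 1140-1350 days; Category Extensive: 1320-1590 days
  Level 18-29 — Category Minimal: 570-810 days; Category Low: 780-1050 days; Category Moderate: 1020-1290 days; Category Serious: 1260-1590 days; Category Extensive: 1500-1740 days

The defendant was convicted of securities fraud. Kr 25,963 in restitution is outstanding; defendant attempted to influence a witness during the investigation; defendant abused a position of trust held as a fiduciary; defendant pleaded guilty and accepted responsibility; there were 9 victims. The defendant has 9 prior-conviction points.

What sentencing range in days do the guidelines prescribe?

330-570 days

Base offense level for securities fraud: 8.
§1 applies (level before this adjustment is 8 < 9, so +1): 8 + 1 = 9.
§2 applies: 9 + 1 = 10.
§3 does not apply.
§4 does not apply.
§5 applies: 10 − 3 = 7.
§6 applies: 7 + 1 = 8.
§7 applies: 8 + 2 = 10.
Final offense level: 10.
Criminal history: 9 prior points → Category Low (8-11).
Level 10 falls in the 9-14 band.
Grid: Level 9-14 × Category Low = 330-570 days.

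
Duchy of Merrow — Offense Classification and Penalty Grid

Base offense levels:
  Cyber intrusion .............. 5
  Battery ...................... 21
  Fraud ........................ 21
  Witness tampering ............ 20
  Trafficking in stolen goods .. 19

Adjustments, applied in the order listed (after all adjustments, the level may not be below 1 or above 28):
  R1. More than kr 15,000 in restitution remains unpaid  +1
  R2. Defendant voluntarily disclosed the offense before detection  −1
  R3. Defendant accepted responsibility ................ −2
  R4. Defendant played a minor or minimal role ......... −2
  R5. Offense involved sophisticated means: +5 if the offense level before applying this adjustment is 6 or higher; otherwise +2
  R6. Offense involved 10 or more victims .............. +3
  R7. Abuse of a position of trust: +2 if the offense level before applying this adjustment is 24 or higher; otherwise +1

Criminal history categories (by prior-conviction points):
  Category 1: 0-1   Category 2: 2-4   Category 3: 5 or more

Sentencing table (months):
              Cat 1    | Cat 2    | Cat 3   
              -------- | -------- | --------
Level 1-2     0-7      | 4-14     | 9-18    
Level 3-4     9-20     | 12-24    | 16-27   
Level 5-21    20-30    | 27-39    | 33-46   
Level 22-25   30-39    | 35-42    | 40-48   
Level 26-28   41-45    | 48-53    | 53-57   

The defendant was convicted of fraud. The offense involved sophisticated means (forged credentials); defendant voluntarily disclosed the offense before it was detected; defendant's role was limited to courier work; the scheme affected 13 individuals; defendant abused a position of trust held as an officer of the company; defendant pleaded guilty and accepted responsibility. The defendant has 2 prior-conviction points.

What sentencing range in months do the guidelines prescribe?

48-53 months

Base offense level for fraud: 21.
R1 does not apply.
R2 applies: 21 − 1 = 20.
R3 applies: 20 − 2 = 18.
R4 applies: 18 − 2 = 16.
R5 applies (level before this adjustment is 16 ≥ 6, so +5): 16 + 5 = 21.
R6 applies: 21 + 3 = 24.
R7 applies (level before this adjustment is 24 ≥ 24, so +2): 24 + 2 = 26.
Final offense level: 26.
Criminal history: 2 prior points → Category 2 (2-4).
Level 26 falls in the 26-28 band.
Grid: Level 26-28 × Category 2 = 48-53 months.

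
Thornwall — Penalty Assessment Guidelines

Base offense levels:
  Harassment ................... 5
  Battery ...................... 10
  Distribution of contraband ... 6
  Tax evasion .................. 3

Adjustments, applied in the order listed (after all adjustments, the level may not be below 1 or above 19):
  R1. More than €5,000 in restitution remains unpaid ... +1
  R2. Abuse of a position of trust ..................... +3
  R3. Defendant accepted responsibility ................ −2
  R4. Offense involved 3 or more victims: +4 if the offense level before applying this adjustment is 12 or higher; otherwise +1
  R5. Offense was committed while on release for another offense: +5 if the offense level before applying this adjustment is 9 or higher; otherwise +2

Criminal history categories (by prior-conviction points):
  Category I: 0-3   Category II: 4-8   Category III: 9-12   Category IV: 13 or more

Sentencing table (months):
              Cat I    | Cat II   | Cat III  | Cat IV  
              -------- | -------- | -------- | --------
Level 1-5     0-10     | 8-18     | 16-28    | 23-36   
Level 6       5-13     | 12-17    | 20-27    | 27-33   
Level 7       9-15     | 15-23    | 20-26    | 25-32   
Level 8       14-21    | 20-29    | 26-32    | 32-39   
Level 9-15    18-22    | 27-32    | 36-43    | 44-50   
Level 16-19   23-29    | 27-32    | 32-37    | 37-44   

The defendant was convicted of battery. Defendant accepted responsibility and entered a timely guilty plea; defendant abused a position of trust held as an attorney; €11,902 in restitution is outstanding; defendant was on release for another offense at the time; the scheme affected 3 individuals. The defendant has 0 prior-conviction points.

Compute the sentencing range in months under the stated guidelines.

Base offense level for battery: 10.
R1 applies: 10 + 1 = 11.
R2 applies: 11 + 3 = 14.
R3 applies: 14 − 2 = 12.
R4 applies (level before this adjustment is 12 ≥ 12, so +4): 12 + 4 = 16.
R5 applies (level before this adjustment is 16 ≥ 9, so +5): 16 + 5 = 21.
Level 21 exceeds the maximum of 19; capped at 19.
Final offense level: 19.
Criminal history: 0 prior points → Category I (0-3).
Level 19 falls in the 16-19 band.
Grid: Level 16-19 × Category I = 23-29 months.

23-29 months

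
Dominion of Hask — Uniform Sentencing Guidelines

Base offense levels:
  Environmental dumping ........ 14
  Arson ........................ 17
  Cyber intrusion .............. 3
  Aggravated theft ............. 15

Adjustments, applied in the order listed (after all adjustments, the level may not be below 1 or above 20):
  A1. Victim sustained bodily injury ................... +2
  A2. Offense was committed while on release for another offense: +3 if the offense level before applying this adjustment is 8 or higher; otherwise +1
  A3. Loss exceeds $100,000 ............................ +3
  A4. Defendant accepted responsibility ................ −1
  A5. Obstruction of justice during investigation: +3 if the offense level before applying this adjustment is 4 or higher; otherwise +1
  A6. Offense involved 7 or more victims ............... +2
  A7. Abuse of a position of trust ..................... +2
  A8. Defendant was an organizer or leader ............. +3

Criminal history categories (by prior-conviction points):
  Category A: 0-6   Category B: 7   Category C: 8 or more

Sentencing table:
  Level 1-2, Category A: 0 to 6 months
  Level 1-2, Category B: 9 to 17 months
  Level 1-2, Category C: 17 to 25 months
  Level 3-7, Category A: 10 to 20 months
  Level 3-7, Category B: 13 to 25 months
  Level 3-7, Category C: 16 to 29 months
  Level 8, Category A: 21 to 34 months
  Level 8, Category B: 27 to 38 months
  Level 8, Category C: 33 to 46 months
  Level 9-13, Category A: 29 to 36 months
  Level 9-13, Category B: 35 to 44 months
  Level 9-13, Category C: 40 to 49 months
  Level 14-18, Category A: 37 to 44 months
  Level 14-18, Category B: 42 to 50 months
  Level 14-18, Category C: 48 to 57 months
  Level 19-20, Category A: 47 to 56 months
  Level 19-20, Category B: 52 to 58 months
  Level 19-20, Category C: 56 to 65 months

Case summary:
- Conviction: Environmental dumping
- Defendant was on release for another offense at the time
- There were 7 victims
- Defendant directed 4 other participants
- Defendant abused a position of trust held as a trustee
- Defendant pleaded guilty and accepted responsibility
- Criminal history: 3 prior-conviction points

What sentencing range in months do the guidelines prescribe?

47-56 months

Base offense level for environmental dumping: 14.
A2 applies (level before this adjustment is 14 ≥ 8, so +3): 14 + 3 = 17.
A4 applies: 17 − 1 = 16.
A6 applies: 16 + 2 = 18.
A7 applies: 18 + 2 = 20.
A8 applies: 20 + 3 = 23.
Level 23 exceeds the maximum of 20; capped at 20.
Final offense level: 20.
Criminal history: 3 prior points → Category A (0-6).
Level 20 falls in the 19-20 band.
Grid: Level 19-20 × Category A = 47-56 months.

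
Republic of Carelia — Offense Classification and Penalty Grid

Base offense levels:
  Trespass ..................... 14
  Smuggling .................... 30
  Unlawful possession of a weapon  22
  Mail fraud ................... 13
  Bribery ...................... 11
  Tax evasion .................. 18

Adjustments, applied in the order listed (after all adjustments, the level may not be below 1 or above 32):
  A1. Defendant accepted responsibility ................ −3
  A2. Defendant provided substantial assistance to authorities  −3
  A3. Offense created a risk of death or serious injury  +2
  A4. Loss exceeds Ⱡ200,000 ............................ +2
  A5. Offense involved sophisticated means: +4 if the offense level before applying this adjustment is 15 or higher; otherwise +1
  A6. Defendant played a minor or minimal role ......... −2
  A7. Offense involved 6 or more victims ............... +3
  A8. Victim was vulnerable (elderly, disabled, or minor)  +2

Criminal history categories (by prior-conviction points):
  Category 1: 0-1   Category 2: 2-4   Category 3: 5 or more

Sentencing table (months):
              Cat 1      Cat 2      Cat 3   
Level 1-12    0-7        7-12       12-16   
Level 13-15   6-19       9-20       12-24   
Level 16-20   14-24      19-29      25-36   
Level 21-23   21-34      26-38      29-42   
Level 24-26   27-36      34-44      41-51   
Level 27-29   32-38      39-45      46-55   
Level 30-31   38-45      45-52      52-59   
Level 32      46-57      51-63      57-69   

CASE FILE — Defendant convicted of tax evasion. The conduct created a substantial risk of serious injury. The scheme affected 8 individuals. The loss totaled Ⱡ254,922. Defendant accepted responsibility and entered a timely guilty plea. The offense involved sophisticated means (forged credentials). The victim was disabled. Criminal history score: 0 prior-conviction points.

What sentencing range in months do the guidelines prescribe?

32-38 months

Base offense level for tax evasion: 18.
A1 applies: 18 − 3 = 15.
A2 does not apply.
A3 applies: 15 + 2 = 17.
A4 applies: 17 + 2 = 19.
A5 applies (level before this adjustment is 19 ≥ 15, so +4): 19 + 4 = 23.
A6 does not apply.
A7 applies: 23 + 3 = 26.
A8 applies: 26 + 2 = 28.
Final offense level: 28.
Criminal history: 0 prior points → Category 1 (0-1).
Level 28 falls in the 27-29 band.
Grid: Level 27-29 × Category 1 = 32-38 months.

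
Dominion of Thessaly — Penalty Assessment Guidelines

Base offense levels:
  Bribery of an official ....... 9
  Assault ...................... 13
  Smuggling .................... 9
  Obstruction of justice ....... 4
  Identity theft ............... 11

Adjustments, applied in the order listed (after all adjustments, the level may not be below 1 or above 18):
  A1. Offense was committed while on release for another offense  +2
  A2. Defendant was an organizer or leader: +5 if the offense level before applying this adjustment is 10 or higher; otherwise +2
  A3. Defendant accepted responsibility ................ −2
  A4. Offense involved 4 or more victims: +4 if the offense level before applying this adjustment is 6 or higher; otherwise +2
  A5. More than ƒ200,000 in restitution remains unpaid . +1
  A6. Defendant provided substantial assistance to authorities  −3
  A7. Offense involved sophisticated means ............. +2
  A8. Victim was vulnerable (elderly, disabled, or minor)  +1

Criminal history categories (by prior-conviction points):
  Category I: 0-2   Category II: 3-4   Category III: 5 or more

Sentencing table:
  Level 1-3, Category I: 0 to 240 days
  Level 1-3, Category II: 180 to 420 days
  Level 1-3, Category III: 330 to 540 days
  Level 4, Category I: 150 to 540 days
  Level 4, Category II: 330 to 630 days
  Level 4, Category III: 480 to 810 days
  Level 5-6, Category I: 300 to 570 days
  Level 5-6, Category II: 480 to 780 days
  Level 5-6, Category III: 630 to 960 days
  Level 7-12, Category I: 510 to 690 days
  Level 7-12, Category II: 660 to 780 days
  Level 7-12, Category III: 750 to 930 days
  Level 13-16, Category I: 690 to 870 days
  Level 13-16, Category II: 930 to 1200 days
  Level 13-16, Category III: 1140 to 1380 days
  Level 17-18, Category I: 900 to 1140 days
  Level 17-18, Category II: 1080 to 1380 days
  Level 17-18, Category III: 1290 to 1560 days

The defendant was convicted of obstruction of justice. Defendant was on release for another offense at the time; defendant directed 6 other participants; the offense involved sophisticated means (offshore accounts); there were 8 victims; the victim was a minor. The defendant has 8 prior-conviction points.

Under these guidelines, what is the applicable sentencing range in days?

1140-1380 days

Base offense level for obstruction of justice: 4.
A1 applies: 4 + 2 = 6.
A2 applies (level before this adjustment is 6 < 10, so +2): 6 + 2 = 8.
A3 does not apply.
A4 applies (level before this adjustment is 8 ≥ 6, so +4): 8 + 4 = 12.
A7 applies: 12 + 2 = 14.
A8 applies: 14 + 1 = 15.
Final offense level: 15.
Criminal history: 8 prior points → Category III (5+).
Level 15 falls in the 13-16 band.
Grid: Level 13-16 × Category III = 1140-1380 days.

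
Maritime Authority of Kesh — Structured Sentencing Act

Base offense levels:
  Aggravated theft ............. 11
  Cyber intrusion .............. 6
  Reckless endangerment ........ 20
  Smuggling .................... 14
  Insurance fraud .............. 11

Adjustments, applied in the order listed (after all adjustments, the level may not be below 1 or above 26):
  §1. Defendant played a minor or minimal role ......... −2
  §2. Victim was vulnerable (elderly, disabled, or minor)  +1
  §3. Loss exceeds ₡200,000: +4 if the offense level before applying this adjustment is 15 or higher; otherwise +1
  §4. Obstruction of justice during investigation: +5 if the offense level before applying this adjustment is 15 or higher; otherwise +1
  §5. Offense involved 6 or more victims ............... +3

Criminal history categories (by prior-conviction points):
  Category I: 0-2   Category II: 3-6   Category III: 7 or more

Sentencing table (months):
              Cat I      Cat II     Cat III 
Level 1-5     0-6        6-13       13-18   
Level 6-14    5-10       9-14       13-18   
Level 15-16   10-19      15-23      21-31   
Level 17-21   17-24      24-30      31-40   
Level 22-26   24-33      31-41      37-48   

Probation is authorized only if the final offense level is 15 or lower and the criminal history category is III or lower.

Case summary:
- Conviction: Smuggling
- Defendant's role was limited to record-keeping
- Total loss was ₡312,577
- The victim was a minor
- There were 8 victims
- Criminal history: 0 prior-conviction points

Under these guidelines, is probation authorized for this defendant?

No

Base offense level for smuggling: 14.
§1 applies: 14 − 2 = 12.
§2 applies: 12 + 1 = 13.
§3 applies (level before this adjustment is 13 < 15, so +1): 13 + 1 = 14.
§4 does not apply.
§5 applies: 14 + 3 = 17.
Final offense level: 17.
Criminal history: 0 prior points → Category I (0-2).
Level 17 falls in the 17-21 band.
Grid: Level 17-21 × Category I = 17-24 months.
Probation check: level 17 > 15 and category I ≤ III → not eligible.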